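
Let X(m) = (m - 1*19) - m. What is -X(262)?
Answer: 19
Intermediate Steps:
X(m) = -19 (X(m) = (m - 19) - m = (-19 + m) - m = -19)
-X(262) = -1*(-19) = 19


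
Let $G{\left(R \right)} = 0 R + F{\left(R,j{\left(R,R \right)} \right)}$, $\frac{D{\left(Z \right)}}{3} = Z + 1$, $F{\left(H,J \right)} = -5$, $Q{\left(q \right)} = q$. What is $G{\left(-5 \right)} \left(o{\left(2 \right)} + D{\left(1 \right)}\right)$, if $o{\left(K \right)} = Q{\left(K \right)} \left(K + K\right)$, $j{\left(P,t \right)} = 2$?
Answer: $-70$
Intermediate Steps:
$D{\left(Z \right)} = 3 + 3 Z$ ($D{\left(Z \right)} = 3 \left(Z + 1\right) = 3 \left(1 + Z\right) = 3 + 3 Z$)
$o{\left(K \right)} = 2 K^{2}$ ($o{\left(K \right)} = K \left(K + K\right) = K 2 K = 2 K^{2}$)
$G{\left(R \right)} = -5$ ($G{\left(R \right)} = 0 R - 5 = 0 - 5 = -5$)
$G{\left(-5 \right)} \left(o{\left(2 \right)} + D{\left(1 \right)}\right) = - 5 \left(2 \cdot 2^{2} + \left(3 + 3 \cdot 1\right)\right) = - 5 \left(2 \cdot 4 + \left(3 + 3\right)\right) = - 5 \left(8 + 6\right) = \left(-5\right) 14 = -70$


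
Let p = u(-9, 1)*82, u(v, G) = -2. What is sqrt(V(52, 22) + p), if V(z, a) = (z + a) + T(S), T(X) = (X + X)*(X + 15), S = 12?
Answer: 3*sqrt(62) ≈ 23.622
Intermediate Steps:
T(X) = 2*X*(15 + X) (T(X) = (2*X)*(15 + X) = 2*X*(15 + X))
p = -164 (p = -2*82 = -164)
V(z, a) = 648 + a + z (V(z, a) = (z + a) + 2*12*(15 + 12) = (a + z) + 2*12*27 = (a + z) + 648 = 648 + a + z)
sqrt(V(52, 22) + p) = sqrt((648 + 22 + 52) - 164) = sqrt(722 - 164) = sqrt(558) = 3*sqrt(62)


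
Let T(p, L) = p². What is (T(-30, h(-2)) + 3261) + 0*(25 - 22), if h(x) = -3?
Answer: 4161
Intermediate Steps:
(T(-30, h(-2)) + 3261) + 0*(25 - 22) = ((-30)² + 3261) + 0*(25 - 22) = (900 + 3261) + 0*3 = 4161 + 0 = 4161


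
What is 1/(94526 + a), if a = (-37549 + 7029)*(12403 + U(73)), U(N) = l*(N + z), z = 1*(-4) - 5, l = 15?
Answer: -1/407744234 ≈ -2.4525e-9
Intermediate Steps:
z = -9 (z = -4 - 5 = -9)
U(N) = -135 + 15*N (U(N) = 15*(N - 9) = 15*(-9 + N) = -135 + 15*N)
a = -407838760 (a = (-37549 + 7029)*(12403 + (-135 + 15*73)) = -30520*(12403 + (-135 + 1095)) = -30520*(12403 + 960) = -30520*13363 = -407838760)
1/(94526 + a) = 1/(94526 - 407838760) = 1/(-407744234) = -1/407744234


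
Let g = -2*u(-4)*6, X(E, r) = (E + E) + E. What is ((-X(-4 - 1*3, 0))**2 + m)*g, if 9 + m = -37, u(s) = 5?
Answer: -23700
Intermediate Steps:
X(E, r) = 3*E (X(E, r) = 2*E + E = 3*E)
g = -60 (g = -2*5*6 = -10*6 = -60)
m = -46 (m = -9 - 37 = -46)
((-X(-4 - 1*3, 0))**2 + m)*g = ((-3*(-4 - 1*3))**2 - 46)*(-60) = ((-3*(-4 - 3))**2 - 46)*(-60) = ((-3*(-7))**2 - 46)*(-60) = ((-1*(-21))**2 - 46)*(-60) = (21**2 - 46)*(-60) = (441 - 46)*(-60) = 395*(-60) = -23700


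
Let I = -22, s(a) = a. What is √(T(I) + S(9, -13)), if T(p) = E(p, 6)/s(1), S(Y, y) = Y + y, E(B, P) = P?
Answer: √2 ≈ 1.4142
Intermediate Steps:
T(p) = 6 (T(p) = 6/1 = 6*1 = 6)
√(T(I) + S(9, -13)) = √(6 + (9 - 13)) = √(6 - 4) = √2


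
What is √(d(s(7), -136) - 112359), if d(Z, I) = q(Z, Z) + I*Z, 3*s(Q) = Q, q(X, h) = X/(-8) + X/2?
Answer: I*√16225266/12 ≈ 335.67*I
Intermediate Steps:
q(X, h) = 3*X/8 (q(X, h) = X*(-⅛) + X*(½) = -X/8 + X/2 = 3*X/8)
s(Q) = Q/3
d(Z, I) = 3*Z/8 + I*Z
√(d(s(7), -136) - 112359) = √(((⅓)*7)*(3 + 8*(-136))/8 - 112359) = √((⅛)*(7/3)*(3 - 1088) - 112359) = √((⅛)*(7/3)*(-1085) - 112359) = √(-7595/24 - 112359) = √(-2704211/24) = I*√16225266/12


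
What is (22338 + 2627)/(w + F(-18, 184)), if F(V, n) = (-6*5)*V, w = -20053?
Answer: -24965/19513 ≈ -1.2794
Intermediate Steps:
F(V, n) = -30*V
(22338 + 2627)/(w + F(-18, 184)) = (22338 + 2627)/(-20053 - 30*(-18)) = 24965/(-20053 + 540) = 24965/(-19513) = 24965*(-1/19513) = -24965/19513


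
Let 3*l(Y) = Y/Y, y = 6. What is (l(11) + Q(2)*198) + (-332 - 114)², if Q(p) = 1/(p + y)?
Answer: 2387293/12 ≈ 1.9894e+5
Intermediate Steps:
l(Y) = ⅓ (l(Y) = (Y/Y)/3 = (⅓)*1 = ⅓)
Q(p) = 1/(6 + p) (Q(p) = 1/(p + 6) = 1/(6 + p))
(l(11) + Q(2)*198) + (-332 - 114)² = (⅓ + 198/(6 + 2)) + (-332 - 114)² = (⅓ + 198/8) + (-446)² = (⅓ + (⅛)*198) + 198916 = (⅓ + 99/4) + 198916 = 301/12 + 198916 = 2387293/12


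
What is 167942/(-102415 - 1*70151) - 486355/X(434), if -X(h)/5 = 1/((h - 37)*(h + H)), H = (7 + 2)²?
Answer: 1715956812618344/86283 ≈ 1.9888e+10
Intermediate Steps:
H = 81 (H = 9² = 81)
X(h) = -5/((-37 + h)*(81 + h)) (X(h) = -5*1/((h - 37)*(h + 81)) = -5*1/((-37 + h)*(81 + h)) = -5/((-37 + h)*(81 + h)))
167942/(-102415 - 1*70151) - 486355/X(434) = 167942/(-102415 - 1*70151) - 486355/((-5/(-2997 + 434² + 44*434))) = 167942/(-102415 - 70151) - 486355/((-5/(-2997 + 188356 + 19096))) = 167942/(-172566) - 486355/((-5/204455)) = 167942*(-1/172566) - 486355/((-5*1/204455)) = -83971/86283 - 486355/(-1/40891) = -83971/86283 - 486355*(-40891) = -83971/86283 + 19887542305 = 1715956812618344/86283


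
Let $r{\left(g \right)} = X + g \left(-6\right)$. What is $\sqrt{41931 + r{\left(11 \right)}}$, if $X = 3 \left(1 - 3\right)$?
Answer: $3 \sqrt{4651} \approx 204.59$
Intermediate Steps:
$X = -6$ ($X = 3 \left(-2\right) = -6$)
$r{\left(g \right)} = -6 - 6 g$ ($r{\left(g \right)} = -6 + g \left(-6\right) = -6 - 6 g$)
$\sqrt{41931 + r{\left(11 \right)}} = \sqrt{41931 - 72} = \sqrt{41859} = 3 \sqrt{4651}$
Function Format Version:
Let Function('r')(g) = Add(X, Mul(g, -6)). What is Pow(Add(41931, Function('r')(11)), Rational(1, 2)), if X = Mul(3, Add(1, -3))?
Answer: Mul(3, Pow(4651, Rational(1, 2))) ≈ 204.59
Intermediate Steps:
X = -6 (X = Mul(3, -2) = -6)
Function('r')(g) = Add(-6, Mul(-6, g)) (Function('r')(g) = Add(-6, Mul(g, -6)) = Add(-6, Mul(-6, g)))
Pow(Add(41931, Function('r')(11)), Rational(1, 2)) = Pow(Add(41931, Add(-6, Mul(-6, 11))), Rational(1, 2)) = Pow(Add(41931, Add(-6, -66)), Rational(1, 2)) = Pow(Add(41931, -72), Rational(1, 2)) = Pow(41859, Rational(1, 2)) = Mul(3, Pow(4651, Rational(1, 2)))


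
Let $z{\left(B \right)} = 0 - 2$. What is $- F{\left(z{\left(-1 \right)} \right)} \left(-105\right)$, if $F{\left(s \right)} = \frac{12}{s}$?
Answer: $-630$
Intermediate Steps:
$z{\left(B \right)} = -2$ ($z{\left(B \right)} = 0 - 2 = -2$)
$- F{\left(z{\left(-1 \right)} \right)} \left(-105\right) = - \frac{12}{-2} \left(-105\right) = - 12 \left(- \frac{1}{2}\right) \left(-105\right) = - \left(-6\right) \left(-105\right) = \left(-1\right) 630 = -630$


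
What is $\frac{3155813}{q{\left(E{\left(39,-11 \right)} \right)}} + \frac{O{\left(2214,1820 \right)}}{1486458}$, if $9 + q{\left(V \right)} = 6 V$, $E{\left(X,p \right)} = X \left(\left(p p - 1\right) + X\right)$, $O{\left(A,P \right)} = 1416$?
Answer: $\frac{86871039839}{1023921819} \approx 84.841$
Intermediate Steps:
$E{\left(X,p \right)} = X \left(-1 + X + p^{2}\right)$ ($E{\left(X,p \right)} = X \left(\left(p^{2} - 1\right) + X\right) = X \left(\left(-1 + p^{2}\right) + X\right) = X \left(-1 + X + p^{2}\right)$)
$q{\left(V \right)} = -9 + 6 V$
$\frac{3155813}{q{\left(E{\left(39,-11 \right)} \right)}} + \frac{O{\left(2214,1820 \right)}}{1486458} = \frac{3155813}{-9 + 6 \cdot 39 \left(-1 + 39 + \left(-11\right)^{2}\right)} + \frac{1416}{1486458} = \frac{3155813}{-9 + 6 \cdot 39 \left(-1 + 39 + 121\right)} + 1416 \cdot \frac{1}{1486458} = \frac{3155813}{-9 + 6 \cdot 39 \cdot 159} + \frac{236}{247743} = \frac{3155813}{-9 + 6 \cdot 6201} + \frac{236}{247743} = \frac{3155813}{-9 + 37206} + \frac{236}{247743} = \frac{3155813}{37197} + \frac{236}{247743} = \frac{86871039839}{1023921819}$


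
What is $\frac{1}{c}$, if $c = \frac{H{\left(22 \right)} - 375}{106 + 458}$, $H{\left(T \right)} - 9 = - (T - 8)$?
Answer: $- \frac{141}{95} \approx -1.4842$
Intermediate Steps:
$H{\left(T \right)} = 17 - T$ ($H{\left(T \right)} = 9 - \left(T - 8\right) = 9 - \left(-8 + T\right) = 17 - T$)
$c = - \frac{95}{141}$ ($c = \frac{\left(17 - 22\right) - 375}{106 + 458} = \frac{\left(17 - 22\right) - 375}{564} = \left(-5 - 375\right) \frac{1}{564} = \left(-380\right) \frac{1}{564} = - \frac{95}{141} \approx -0.67376$)
$\frac{1}{c} = \frac{1}{- \frac{95}{141}} = - \frac{141}{95}$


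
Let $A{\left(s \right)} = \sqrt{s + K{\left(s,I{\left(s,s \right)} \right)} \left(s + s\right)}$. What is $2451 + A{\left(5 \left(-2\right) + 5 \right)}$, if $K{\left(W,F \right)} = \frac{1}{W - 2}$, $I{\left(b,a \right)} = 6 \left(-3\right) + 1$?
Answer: $2451 + \frac{5 i \sqrt{7}}{7} \approx 2451.0 + 1.8898 i$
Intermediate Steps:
$I{\left(b,a \right)} = -17$ ($I{\left(b,a \right)} = -18 + 1 = -17$)
$K{\left(W,F \right)} = \frac{1}{-2 + W}$
$A{\left(s \right)} = \sqrt{s + \frac{2 s}{-2 + s}}$ ($A{\left(s \right)} = \sqrt{s + \frac{s + s}{-2 + s}} = \sqrt{s + \frac{2 s}{-2 + s}}$)
$2451 + A{\left(5 \left(-2\right) + 5 \right)} = 2451 + \sqrt{\frac{\left(5 \left(-2\right) + 5\right)^{2}}{-2 + \left(5 \left(-2\right) + 5\right)}} = 2451 + \sqrt{\frac{\left(-10 + 5\right)^{2}}{-2 + \left(-10 + 5\right)}} = 2451 + \sqrt{\frac{\left(-5\right)^{2}}{-2 - 5}} = 2451 + \sqrt{\frac{25}{-7}} = 2451 + \sqrt{25 \left(- \frac{1}{7}\right)} = 2451 + \sqrt{- \frac{25}{7}} = 2451 + \frac{5 i \sqrt{7}}{7}$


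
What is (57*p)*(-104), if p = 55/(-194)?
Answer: 163020/97 ≈ 1680.6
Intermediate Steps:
p = -55/194 (p = 55*(-1/194) = -55/194 ≈ -0.28350)
(57*p)*(-104) = (57*(-55/194))*(-104) = -3135/194*(-104) = 163020/97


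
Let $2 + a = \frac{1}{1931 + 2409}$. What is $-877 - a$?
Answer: $- \frac{3797501}{4340} \approx -875.0$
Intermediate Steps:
$a = - \frac{8679}{4340}$ ($a = -2 + \frac{1}{1931 + 2409} = -2 + \frac{1}{4340} = - \frac{8679}{4340} \approx -1.9998$)
$-877 - a = -877 - - \frac{8679}{4340} = -877 + \frac{8679}{4340} = - \frac{3797501}{4340}$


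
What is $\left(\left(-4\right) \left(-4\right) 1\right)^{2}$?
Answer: $256$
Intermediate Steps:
$\left(\left(-4\right) \left(-4\right) 1\right)^{2} = \left(16 \cdot 1\right)^{2} = 16^{2} = 256$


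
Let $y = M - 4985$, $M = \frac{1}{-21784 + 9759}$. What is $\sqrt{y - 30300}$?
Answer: $\frac{i \sqrt{204089322606}}{2405} \approx 187.84 i$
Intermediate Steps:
$M = - \frac{1}{12025}$ ($M = \frac{1}{-12025} = - \frac{1}{12025} \approx -8.316 \cdot 10^{-5}$)
$y = - \frac{59944626}{12025}$ ($y = - \frac{1}{12025} - 4985 = - \frac{59944626}{12025} \approx -4985.0$)
$\sqrt{y - 30300} = \sqrt{- \frac{59944626}{12025} - 30300} = \sqrt{- \frac{424302126}{12025}} = \frac{i \sqrt{204089322606}}{2405}$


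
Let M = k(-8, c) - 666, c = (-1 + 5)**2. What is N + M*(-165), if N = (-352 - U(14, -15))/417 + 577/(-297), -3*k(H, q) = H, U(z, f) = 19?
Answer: 4518307418/41283 ≈ 1.0945e+5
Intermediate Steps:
c = 16 (c = 4**2 = 16)
k(H, q) = -H/3
N = -116932/41283 (N = (-352 - 1*19)/417 + 577/(-297) = (-352 - 19)*(1/417) + 577*(-1/297) = -371*1/417 - 577/297 = -371/417 - 577/297 = -116932/41283 ≈ -2.8325)
M = -1990/3 (M = -1/3*(-8) - 666 = 8/3 - 666 = -1990/3 ≈ -663.33)
N + M*(-165) = -116932/41283 - 1990/3*(-165) = -116932/41283 + 109450 = 4518307418/41283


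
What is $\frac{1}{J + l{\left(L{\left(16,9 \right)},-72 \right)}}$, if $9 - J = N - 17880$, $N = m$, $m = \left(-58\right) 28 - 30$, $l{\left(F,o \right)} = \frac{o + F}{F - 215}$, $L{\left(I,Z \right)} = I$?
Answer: $\frac{199}{3889113} \approx 5.1168 \cdot 10^{-5}$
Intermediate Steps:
$l{\left(F,o \right)} = \frac{F + o}{-215 + F}$
$m = -1654$ ($m = -1624 - 30 = -1654$)
$N = -1654$
$J = 19543$ ($J = 9 - \left(-1654 - 17880\right) = 9 - -19534 = 9 + 19534 = 19543$)
$\frac{1}{J + l{\left(L{\left(16,9 \right)},-72 \right)}} = \frac{1}{19543 + \frac{16 - 72}{-215 + 16}} = \frac{1}{19543 + \frac{1}{-199} \left(-56\right)} = \frac{1}{19543 - - \frac{56}{199}} = \frac{1}{19543 + \frac{56}{199}} = \frac{1}{\frac{3889113}{199}} = \frac{199}{3889113}$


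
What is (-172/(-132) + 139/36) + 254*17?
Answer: 1711973/396 ≈ 4323.2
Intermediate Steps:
(-172/(-132) + 139/36) + 254*17 = (-172*(-1/132) + 139*(1/36)) + 4318 = (43/33 + 139/36) + 4318 = 2045/396 + 4318 = 1711973/396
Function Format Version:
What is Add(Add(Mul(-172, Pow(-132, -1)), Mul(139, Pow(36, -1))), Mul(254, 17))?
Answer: Rational(1711973, 396) ≈ 4323.2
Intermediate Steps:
Add(Add(Mul(-172, Pow(-132, -1)), Mul(139, Pow(36, -1))), Mul(254, 17)) = Add(Add(Mul(-172, Rational(-1, 132)), Mul(139, Rational(1, 36))), 4318) = Add(Add(Rational(43, 33), Rational(139, 36)), 4318) = Add(Rational(2045, 396), 4318) = Rational(1711973, 396)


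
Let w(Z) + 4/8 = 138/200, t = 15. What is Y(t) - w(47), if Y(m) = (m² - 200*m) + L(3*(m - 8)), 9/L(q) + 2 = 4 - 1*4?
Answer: -277969/100 ≈ -2779.7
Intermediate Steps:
L(q) = -9/2 (L(q) = 9/(-2 + (4 - 1*4)) = 9/(-2 + (4 - 4)) = 9/(-2 + 0) = 9/(-2) = 9*(-½) = -9/2)
Y(m) = -9/2 + m² - 200*m (Y(m) = (m² - 200*m) - 9/2 = -9/2 + m² - 200*m)
w(Z) = 19/100 (w(Z) = -½ + 138/200 = -½ + 138*(1/200) = -½ + 69/100 = 19/100)
Y(t) - w(47) = (-9/2 + 15² - 200*15) - 1*19/100 = (-9/2 + 225 - 3000) - 19/100 = -5559/2 - 19/100 = -277969/100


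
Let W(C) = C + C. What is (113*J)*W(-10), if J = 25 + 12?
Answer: -83620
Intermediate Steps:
W(C) = 2*C
J = 37
(113*J)*W(-10) = (113*37)*(2*(-10)) = 4181*(-20) = -83620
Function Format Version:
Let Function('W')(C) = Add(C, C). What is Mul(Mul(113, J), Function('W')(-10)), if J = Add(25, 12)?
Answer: -83620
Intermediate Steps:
Function('W')(C) = Mul(2, C)
J = 37
Mul(Mul(113, J), Function('W')(-10)) = Mul(Mul(113, 37), Mul(2, -10)) = Mul(4181, -20) = -83620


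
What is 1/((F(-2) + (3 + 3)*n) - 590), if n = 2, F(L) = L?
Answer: -1/580 ≈ -0.0017241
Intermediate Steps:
1/((F(-2) + (3 + 3)*n) - 590) = 1/((-2 + (3 + 3)*2) - 590) = 1/((-2 + 6*2) - 590) = 1/((-2 + 12) - 590) = 1/(10 - 590) = 1/(-580) = -1/580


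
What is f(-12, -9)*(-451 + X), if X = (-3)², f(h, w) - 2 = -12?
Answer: 4420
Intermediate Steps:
f(h, w) = -10 (f(h, w) = 2 - 12 = -10)
X = 9
f(-12, -9)*(-451 + X) = -10*(-451 + 9) = -10*(-442) = 4420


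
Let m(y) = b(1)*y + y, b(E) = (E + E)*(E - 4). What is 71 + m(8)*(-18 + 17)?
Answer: 111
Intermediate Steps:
b(E) = 2*E*(-4 + E) (b(E) = (2*E)*(-4 + E) = 2*E*(-4 + E))
m(y) = -5*y (m(y) = (2*1*(-4 + 1))*y + y = (2*1*(-3))*y + y = -6*y + y = -5*y)
71 + m(8)*(-18 + 17) = 71 + (-5*8)*(-18 + 17) = 71 - 40*(-1) = 71 + 40 = 111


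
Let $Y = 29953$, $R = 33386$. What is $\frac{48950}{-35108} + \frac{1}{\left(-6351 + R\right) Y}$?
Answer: $- \frac{19819349696071}{14214866797670} \approx -1.3943$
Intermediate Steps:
$\frac{48950}{-35108} + \frac{1}{\left(-6351 + R\right) Y} = \frac{48950}{-35108} + \frac{1}{\left(-6351 + 33386\right) 29953} = 48950 \left(- \frac{1}{35108}\right) + \frac{1}{27035} \cdot \frac{1}{29953} = - \frac{24475}{17554} + \frac{1}{27035} \cdot \frac{1}{29953} = - \frac{24475}{17554} + \frac{1}{809779355} = - \frac{19819349696071}{14214866797670}$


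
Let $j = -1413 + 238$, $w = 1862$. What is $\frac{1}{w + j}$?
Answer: $\frac{1}{687} \approx 0.0014556$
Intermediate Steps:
$j = -1175$
$\frac{1}{w + j} = \frac{1}{1862 - 1175} = \frac{1}{687}$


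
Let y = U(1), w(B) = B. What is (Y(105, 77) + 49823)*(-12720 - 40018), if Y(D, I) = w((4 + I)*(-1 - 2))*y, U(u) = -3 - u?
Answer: -2678826710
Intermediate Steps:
y = -4 (y = -3 - 1*1 = -3 - 1 = -4)
Y(D, I) = 48 + 12*I (Y(D, I) = ((4 + I)*(-1 - 2))*(-4) = ((4 + I)*(-3))*(-4) = (-12 - 3*I)*(-4) = 48 + 12*I)
(Y(105, 77) + 49823)*(-12720 - 40018) = ((48 + 12*77) + 49823)*(-12720 - 40018) = ((48 + 924) + 49823)*(-52738) = (972 + 49823)*(-52738) = 50795*(-52738) = -2678826710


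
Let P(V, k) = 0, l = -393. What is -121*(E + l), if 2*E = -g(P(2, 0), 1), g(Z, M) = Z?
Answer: 47553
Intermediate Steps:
E = 0 (E = (-1*0)/2 = (½)*0 = 0)
-121*(E + l) = -121*(0 - 393) = -121*(-393) = 47553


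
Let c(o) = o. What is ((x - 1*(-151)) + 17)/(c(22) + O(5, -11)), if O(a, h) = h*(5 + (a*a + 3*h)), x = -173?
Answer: -1/11 ≈ -0.090909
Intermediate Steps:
O(a, h) = h*(5 + a² + 3*h) (O(a, h) = h*(5 + (a² + 3*h)) = h*(5 + a² + 3*h))
((x - 1*(-151)) + 17)/(c(22) + O(5, -11)) = ((-173 - 1*(-151)) + 17)/(22 - 11*(5 + 5² + 3*(-11))) = ((-173 + 151) + 17)/(22 - 11*(5 + 25 - 33)) = (-22 + 17)/(22 - 11*(-3)) = -5/(22 + 33) = -5/55 = -5*1/55 = -1/11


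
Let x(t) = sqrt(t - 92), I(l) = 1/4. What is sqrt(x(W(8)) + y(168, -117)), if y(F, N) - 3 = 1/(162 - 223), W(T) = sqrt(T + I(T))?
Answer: sqrt(44408 + 7442*I*sqrt(2)*sqrt(184 - sqrt(33)))/122 ≈ 2.5382 + 1.8598*I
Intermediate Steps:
I(l) = 1/4 (I(l) = 1*(1/4) = 1/4)
W(T) = sqrt(1/4 + T) (W(T) = sqrt(T + 1/4) = sqrt(1/4 + T))
y(F, N) = 182/61 (y(F, N) = 3 + 1/(162 - 223) = 3 + 1/(-61) = 3 - 1/61 = 182/61)
x(t) = sqrt(-92 + t)
sqrt(x(W(8)) + y(168, -117)) = sqrt(sqrt(-92 + sqrt(1 + 4*8)/2) + 182/61) = sqrt(sqrt(-92 + sqrt(1 + 32)/2) + 182/61) = sqrt(sqrt(-92 + sqrt(33)/2) + 182/61) = sqrt(182/61 + sqrt(-92 + sqrt(33)/2))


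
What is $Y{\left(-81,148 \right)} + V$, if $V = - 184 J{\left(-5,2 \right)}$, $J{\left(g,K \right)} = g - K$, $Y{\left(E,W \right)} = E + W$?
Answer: $1355$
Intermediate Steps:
$V = 1288$ ($V = - 184 \left(-5 - 2\right) = \left(-184\right) \left(-7\right) = 1288$)
$Y{\left(-81,148 \right)} + V = \left(-81 + 148\right) + 1288 = 67 + 1288 = 1355$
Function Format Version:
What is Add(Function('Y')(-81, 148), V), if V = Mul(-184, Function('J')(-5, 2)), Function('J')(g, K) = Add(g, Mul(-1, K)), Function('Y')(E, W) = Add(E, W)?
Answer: 1355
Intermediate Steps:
V = 1288 (V = Mul(-184, Add(-5, Mul(-1, 2))) = Mul(-184, Add(-5, -2)) = Mul(-184, -7) = 1288)
Add(Function('Y')(-81, 148), V) = Add(Add(-81, 148), 1288) = Add(67, 1288) = 1355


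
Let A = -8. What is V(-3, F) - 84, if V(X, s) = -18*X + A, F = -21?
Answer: -38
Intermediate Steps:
V(X, s) = -8 - 18*X (V(X, s) = -18*X - 8 = -8 - 18*X)
V(-3, F) - 84 = (-8 - 18*(-3)) - 84 = (-8 + 54) - 84 = 46 - 84 = -38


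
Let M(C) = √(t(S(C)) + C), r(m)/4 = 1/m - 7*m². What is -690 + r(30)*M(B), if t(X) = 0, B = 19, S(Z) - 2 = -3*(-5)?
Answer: -690 - 377998*√19/15 ≈ -1.1053e+5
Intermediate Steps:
S(Z) = 17 (S(Z) = 2 - 3*(-5) = 2 + 15 = 17)
r(m) = -28*m² + 4/m (r(m) = 4*(1/m - 7*m²) = -28*m² + 4/m)
M(C) = √C (M(C) = √(0 + C) = √C)
-690 + r(30)*M(B) = -690 + (4*(1 - 7*30³)/30)*√19 = -690 + (4*(1/30)*(1 - 7*27000))*√19 = -690 + (4*(1/30)*(1 - 189000))*√19 = -690 + (4*(1/30)*(-188999))*√19 = -690 - 377998*√19/15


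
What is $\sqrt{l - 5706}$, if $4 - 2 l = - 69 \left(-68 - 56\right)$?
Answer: $i \sqrt{9982} \approx 99.91 i$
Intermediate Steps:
$l = -4276$ ($l = 2 - \frac{\left(-69\right) \left(-68 - 56\right)}{2} = 2 - \frac{\left(-69\right) \left(-124\right)}{2} = 2 - 4278 = -4276$)
$\sqrt{l - 5706} = \sqrt{-4276 - 5706} = \sqrt{-9982} = i \sqrt{9982}$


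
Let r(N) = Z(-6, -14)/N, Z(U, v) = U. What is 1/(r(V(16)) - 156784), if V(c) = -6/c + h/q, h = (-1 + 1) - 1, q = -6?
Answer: -5/783776 ≈ -6.3794e-6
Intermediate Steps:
h = -1 (h = 0 - 1 = -1)
V(c) = 1/6 - 6/c (V(c) = -6/c - 1/(-6) = -6/c - 1*(-1/6) = -6/c + 1/6 = 1/6 - 6/c)
r(N) = -6/N
1/(r(V(16)) - 156784) = 1/(-6*96/(-36 + 16) - 156784) = 1/(-6/((1/6)*(1/16)*(-20)) - 156784) = 1/(-6/(-5/24) - 156784) = 1/(-6*(-24/5) - 156784) = 1/(144/5 - 156784) = 1/(-783776/5) = -5/783776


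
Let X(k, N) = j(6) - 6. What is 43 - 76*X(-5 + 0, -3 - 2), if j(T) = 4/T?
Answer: 1345/3 ≈ 448.33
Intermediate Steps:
X(k, N) = -16/3 (X(k, N) = 4/6 - 6 = 4*(⅙) - 6 = ⅔ - 6 = -16/3)
43 - 76*X(-5 + 0, -3 - 2) = 43 - 76*(-16/3) = 43 + 1216/3 = 1345/3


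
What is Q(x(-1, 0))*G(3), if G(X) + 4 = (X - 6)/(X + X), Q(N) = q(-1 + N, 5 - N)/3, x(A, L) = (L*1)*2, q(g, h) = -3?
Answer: 9/2 ≈ 4.5000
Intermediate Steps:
x(A, L) = 2*L (x(A, L) = L*2 = 2*L)
Q(N) = -1 (Q(N) = -3/3 = -3*⅓ = -1)
G(X) = -4 + (-6 + X)/(2*X) (G(X) = -4 + (X - 6)/(X + X) = -4 + (-6 + X)/((2*X)) = -4 + (-6 + X)*(1/(2*X)) = -4 + (-6 + X)/(2*X))
Q(x(-1, 0))*G(3) = -(-7/2 - 3/3) = -(-7/2 - 3*⅓) = -(-7/2 - 1) = -1*(-9/2) = 9/2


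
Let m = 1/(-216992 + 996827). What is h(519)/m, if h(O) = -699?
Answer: -545104665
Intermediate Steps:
m = 1/779835 ≈ 1.2823e-6
h(519)/m = -699/1/779835 = -699*779835 = -545104665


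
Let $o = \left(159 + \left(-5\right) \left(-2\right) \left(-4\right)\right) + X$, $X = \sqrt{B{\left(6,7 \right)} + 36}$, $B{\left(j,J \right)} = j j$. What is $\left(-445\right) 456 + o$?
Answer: $-202801 + 6 \sqrt{2} \approx -2.0279 \cdot 10^{5}$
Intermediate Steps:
$B{\left(j,J \right)} = j^{2}$
$X = 6 \sqrt{2}$ ($X = \sqrt{6^{2} + 36} = \sqrt{36 + 36} = \sqrt{72} = 6 \sqrt{2} \approx 8.4853$)
$o = 119 + 6 \sqrt{2}$ ($o = \left(159 + \left(-5\right) \left(-2\right) \left(-4\right)\right) + 6 \sqrt{2} = \left(159 + 10 \left(-4\right)\right) + 6 \sqrt{2} = \left(159 - 40\right) + 6 \sqrt{2} = 119 + 6 \sqrt{2} \approx 127.49$)
$\left(-445\right) 456 + o = \left(-445\right) 456 + \left(119 + 6 \sqrt{2}\right) = -202920 + \left(119 + 6 \sqrt{2}\right) = -202801 + 6 \sqrt{2}$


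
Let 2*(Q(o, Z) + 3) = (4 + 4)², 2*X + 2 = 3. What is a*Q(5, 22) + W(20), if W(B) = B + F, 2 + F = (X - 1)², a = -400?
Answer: -46327/4 ≈ -11582.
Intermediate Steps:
X = ½ (X = -1 + (½)*3 = -1 + 3/2 = ½ ≈ 0.50000)
F = -7/4 (F = -2 + (½ - 1)² = -2 + (-½)² = -2 + ¼ = -7/4 ≈ -1.7500)
W(B) = -7/4 + B (W(B) = B - 7/4 = -7/4 + B)
Q(o, Z) = 29 (Q(o, Z) = -3 + (4 + 4)²/2 = -3 + (½)*8² = -3 + (½)*64 = -3 + 32 = 29)
a*Q(5, 22) + W(20) = -400*29 + (-7/4 + 20) = -11600 + 73/4 = -46327/4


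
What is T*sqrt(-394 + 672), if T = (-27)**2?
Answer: 729*sqrt(278) ≈ 12155.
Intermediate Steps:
T = 729
T*sqrt(-394 + 672) = 729*sqrt(-394 + 672) = 729*sqrt(278)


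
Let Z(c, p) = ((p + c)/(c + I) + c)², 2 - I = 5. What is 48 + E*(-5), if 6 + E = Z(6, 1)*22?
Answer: -68048/9 ≈ -7560.9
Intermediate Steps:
I = -3 (I = 2 - 1*5 = 2 - 5 = -3)
Z(c, p) = (c + (c + p)/(-3 + c))² (Z(c, p) = ((p + c)/(c - 3) + c)² = ((c + p)/(-3 + c) + c)² = (c + (c + p)/(-3 + c))²)
E = 13696/9 (E = -6 + ((1 + 6² - 2*6)²/(-3 + 6)²)*22 = -6 + ((1 + 36 - 12)²/3²)*22 = -6 + ((⅑)*25²)*22 = -6 + ((⅑)*625)*22 = -6 + (625/9)*22 = -6 + 13750/9 = 13696/9 ≈ 1521.8)
48 + E*(-5) = 48 + (13696/9)*(-5) = 48 - 68480/9 = -68048/9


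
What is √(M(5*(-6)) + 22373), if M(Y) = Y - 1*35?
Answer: 26*√33 ≈ 149.36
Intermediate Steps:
M(Y) = -35 + Y (M(Y) = Y - 35 = -35 + Y)
√(M(5*(-6)) + 22373) = √((-35 + 5*(-6)) + 22373) = √((-35 - 30) + 22373) = √(-65 + 22373) = √22308 = 26*√33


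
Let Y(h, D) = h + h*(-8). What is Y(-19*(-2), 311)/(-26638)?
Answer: 7/701 ≈ 0.0099857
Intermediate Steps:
Y(h, D) = -7*h (Y(h, D) = h - 8*h = -7*h)
Y(-19*(-2), 311)/(-26638) = -(-133)*(-2)/(-26638) = -7*38*(-1/26638) = -266*(-1/26638) = 7/701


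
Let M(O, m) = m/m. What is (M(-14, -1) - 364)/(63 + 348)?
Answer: -121/137 ≈ -0.88321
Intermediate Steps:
M(O, m) = 1
(M(-14, -1) - 364)/(63 + 348) = (1 - 364)/(63 + 348) = -363/411 = -363*1/411 = -121/137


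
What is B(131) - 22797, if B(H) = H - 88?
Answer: -22754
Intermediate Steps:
B(H) = -88 + H
B(131) - 22797 = (-88 + 131) - 22797 = 43 - 22797 = -22754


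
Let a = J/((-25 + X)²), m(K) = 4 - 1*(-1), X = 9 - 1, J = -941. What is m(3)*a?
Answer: -4705/289 ≈ -16.280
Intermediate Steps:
X = 8
m(K) = 5 (m(K) = 4 + 1 = 5)
a = -941/289 (a = -941/(-25 + 8)² = -941/((-17)²) = -941/289 ≈ -3.2561)
m(3)*a = 5*(-941/289) = -4705/289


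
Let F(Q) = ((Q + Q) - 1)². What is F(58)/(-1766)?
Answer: -13225/1766 ≈ -7.4887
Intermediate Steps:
F(Q) = (-1 + 2*Q)² (F(Q) = (2*Q - 1)² = (-1 + 2*Q)²)
F(58)/(-1766) = (-1 + 2*58)²/(-1766) = (-1 + 116)²*(-1/1766) = 115²*(-1/1766) = 13225*(-1/1766) = -13225/1766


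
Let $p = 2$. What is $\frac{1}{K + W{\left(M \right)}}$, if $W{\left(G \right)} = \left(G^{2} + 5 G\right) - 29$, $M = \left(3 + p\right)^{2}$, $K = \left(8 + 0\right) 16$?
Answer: $\frac{1}{849} \approx 0.0011779$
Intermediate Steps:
$K = 128$ ($K = 8 \cdot 16 = 128$)
$M = 25$ ($M = \left(3 + 2\right)^{2} = 5^{2} = 25$)
$W{\left(G \right)} = -29 + G^{2} + 5 G$
$\frac{1}{K + W{\left(M \right)}} = \frac{1}{128 + \left(-29 + 25^{2} + 5 \cdot 25\right)} = \frac{1}{128 + \left(-29 + 625 + 125\right)} = \frac{1}{128 + 721} = \frac{1}{849}$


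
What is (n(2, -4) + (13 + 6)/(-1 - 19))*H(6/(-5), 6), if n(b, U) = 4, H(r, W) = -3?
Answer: -183/20 ≈ -9.1500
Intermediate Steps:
(n(2, -4) + (13 + 6)/(-1 - 19))*H(6/(-5), 6) = (4 + (13 + 6)/(-1 - 19))*(-3) = (4 + 19/(-20))*(-3) = (4 + 19*(-1/20))*(-3) = (4 - 19/20)*(-3) = (61/20)*(-3) = -183/20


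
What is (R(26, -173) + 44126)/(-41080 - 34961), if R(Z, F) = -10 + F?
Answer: -43943/76041 ≈ -0.57789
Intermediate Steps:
(R(26, -173) + 44126)/(-41080 - 34961) = ((-10 - 173) + 44126)/(-41080 - 34961) = (-183 + 44126)/(-76041) = 43943*(-1/76041) = -43943/76041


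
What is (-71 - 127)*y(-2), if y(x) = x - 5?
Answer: 1386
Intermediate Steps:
y(x) = -5 + x
(-71 - 127)*y(-2) = (-71 - 127)*(-5 - 2) = -198*(-7) = 1386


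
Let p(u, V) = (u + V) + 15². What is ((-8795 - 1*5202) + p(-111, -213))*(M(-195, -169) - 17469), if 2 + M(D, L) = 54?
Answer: 245510032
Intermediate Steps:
M(D, L) = 52 (M(D, L) = -2 + 54 = 52)
p(u, V) = 225 + V + u (p(u, V) = (V + u) + 225 = 225 + V + u)
((-8795 - 1*5202) + p(-111, -213))*(M(-195, -169) - 17469) = ((-8795 - 1*5202) + (225 - 213 - 111))*(52 - 17469) = ((-8795 - 5202) - 99)*(-17417) = (-13997 - 99)*(-17417) = -14096*(-17417) = 245510032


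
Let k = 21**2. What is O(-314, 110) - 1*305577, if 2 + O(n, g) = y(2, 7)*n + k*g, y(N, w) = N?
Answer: -257697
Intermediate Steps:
k = 441
O(n, g) = -2 + 2*n + 441*g (O(n, g) = -2 + (2*n + 441*g) = -2 + 2*n + 441*g)
O(-314, 110) - 1*305577 = (-2 + 2*(-314) + 441*110) - 1*305577 = (-2 - 628 + 48510) - 305577 = 47880 - 305577 = -257697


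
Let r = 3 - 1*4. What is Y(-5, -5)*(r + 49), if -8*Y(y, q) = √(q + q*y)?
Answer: -12*√5 ≈ -26.833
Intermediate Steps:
Y(y, q) = -√(q + q*y)/8
r = -1 (r = 3 - 4 = -1)
Y(-5, -5)*(r + 49) = (-2*√5/8)*(-1 + 49) = -2*√5/8*48 = -√5/4*48 = -12*√5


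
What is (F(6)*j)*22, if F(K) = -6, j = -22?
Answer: 2904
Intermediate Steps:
(F(6)*j)*22 = -6*(-22)*22 = 132*22 = 2904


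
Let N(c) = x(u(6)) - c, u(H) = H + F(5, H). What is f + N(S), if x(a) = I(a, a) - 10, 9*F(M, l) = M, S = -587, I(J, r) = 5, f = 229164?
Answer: 229746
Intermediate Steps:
F(M, l) = M/9
u(H) = 5/9 + H (u(H) = H + (1/9)*5 = H + 5/9 = 5/9 + H)
x(a) = -5 (x(a) = 5 - 10 = -5)
N(c) = -5 - c
f + N(S) = 229164 + (-5 - 1*(-587)) = 229164 + (-5 + 587) = 229164 + 582 = 229746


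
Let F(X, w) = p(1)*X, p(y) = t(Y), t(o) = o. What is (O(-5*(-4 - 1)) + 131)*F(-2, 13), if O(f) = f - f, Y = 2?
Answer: -524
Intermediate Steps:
O(f) = 0
p(y) = 2
F(X, w) = 2*X
(O(-5*(-4 - 1)) + 131)*F(-2, 13) = (0 + 131)*(2*(-2)) = 131*(-4) = -524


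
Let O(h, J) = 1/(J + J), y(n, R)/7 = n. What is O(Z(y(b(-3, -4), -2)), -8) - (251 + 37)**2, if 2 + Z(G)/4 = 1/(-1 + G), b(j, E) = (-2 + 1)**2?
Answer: -1327105/16 ≈ -82944.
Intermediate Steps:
b(j, E) = 1 (b(j, E) = (-1)**2 = 1)
y(n, R) = 7*n
Z(G) = -8 + 4/(-1 + G)
O(h, J) = 1/(2*J)
O(Z(y(b(-3, -4), -2)), -8) - (251 + 37)**2 = (1/2)/(-8) - (251 + 37)**2 = (1/2)*(-1/8) - 1*288**2 = -1/16 - 1*82944 = -1/16 - 82944 = -1327105/16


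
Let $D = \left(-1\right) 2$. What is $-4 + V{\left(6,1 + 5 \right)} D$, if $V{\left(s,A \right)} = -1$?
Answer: $-2$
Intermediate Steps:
$D = -2$
$-4 + V{\left(6,1 + 5 \right)} D = -4 - -2 = -4 + 2 = -2$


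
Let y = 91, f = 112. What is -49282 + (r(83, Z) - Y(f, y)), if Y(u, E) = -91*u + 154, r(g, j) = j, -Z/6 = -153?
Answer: -38326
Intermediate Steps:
Z = 918 (Z = -6*(-153) = 918)
Y(u, E) = 154 - 91*u
-49282 + (r(83, Z) - Y(f, y)) = -49282 + (918 - (154 - 91*112)) = -49282 + (918 - (154 - 10192)) = -49282 + (918 - 1*(-10038)) = -49282 + (918 + 10038) = -49282 + 10956 = -38326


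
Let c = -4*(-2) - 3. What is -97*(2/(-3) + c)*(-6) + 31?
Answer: 2553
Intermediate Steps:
c = 5 (c = 8 - 3 = 5)
-97*(2/(-3) + c)*(-6) + 31 = -97*(2/(-3) + 5)*(-6) + 31 = -97*(2*(-⅓) + 5)*(-6) + 31 = -97*(-⅔ + 5)*(-6) + 31 = -1261*(-6)/3 + 31 = -97*(-26) + 31 = 2522 + 31 = 2553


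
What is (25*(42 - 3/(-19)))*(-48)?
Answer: -961200/19 ≈ -50590.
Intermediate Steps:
(25*(42 - 3/(-19)))*(-48) = (25*(42 - 3*(-1/19)))*(-48) = (25*(42 + 3/19))*(-48) = (25*(801/19))*(-48) = (20025/19)*(-48) = -961200/19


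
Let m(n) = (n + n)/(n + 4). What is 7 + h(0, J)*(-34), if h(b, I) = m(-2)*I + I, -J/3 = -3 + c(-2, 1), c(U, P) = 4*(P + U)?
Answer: 721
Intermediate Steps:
m(n) = 2*n/(4 + n) (m(n) = (2*n)/(4 + n) = 2*n/(4 + n))
c(U, P) = 4*P + 4*U
J = 21 (J = -3*(-3 + (4*1 + 4*(-2))) = -3*(-3 + (4 - 8)) = -3*(-3 - 4) = -3*(-7) = 21)
h(b, I) = -I (h(b, I) = (2*(-2)/(4 - 2))*I + I = (2*(-2)/2)*I + I = (2*(-2)*(½))*I + I = -2*I + I = -I)
7 + h(0, J)*(-34) = 7 - 1*21*(-34) = 7 - 21*(-34) = 7 + 714 = 721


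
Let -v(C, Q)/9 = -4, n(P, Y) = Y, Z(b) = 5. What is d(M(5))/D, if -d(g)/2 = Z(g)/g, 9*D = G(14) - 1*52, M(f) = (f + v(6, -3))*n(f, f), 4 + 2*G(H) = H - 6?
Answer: 9/1025 ≈ 0.0087805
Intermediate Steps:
G(H) = -5 + H/2 (G(H) = -2 + (H - 6)/2 = -2 + (-6 + H)/2 = -2 + (-3 + H/2) = -5 + H/2)
v(C, Q) = 36 (v(C, Q) = -9*(-4) = 36)
M(f) = f*(36 + f) (M(f) = (f + 36)*f = (36 + f)*f = f*(36 + f))
D = -50/9 (D = ((-5 + (1/2)*14) - 1*52)/9 = ((-5 + 7) - 52)/9 = (2 - 52)/9 = (1/9)*(-50) = -50/9 ≈ -5.5556)
d(g) = -10/g
d(M(5))/D = (-10*1/(5*(36 + 5)))/(-50/9) = -10/(5*41)*(-9/50) = -10/205*(-9/50) = -10*1/205*(-9/50) = -2/41*(-9/50) = 9/1025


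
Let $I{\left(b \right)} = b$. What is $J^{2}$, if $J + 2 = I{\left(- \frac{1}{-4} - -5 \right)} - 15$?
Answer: $\frac{2209}{16} \approx 138.06$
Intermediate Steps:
$J = - \frac{47}{4}$ ($J = -2 - \frac{39}{4} = - \frac{47}{4} \approx -11.75$)
$J^{2} = \left(- \frac{47}{4}\right)^{2} = \frac{2209}{16}$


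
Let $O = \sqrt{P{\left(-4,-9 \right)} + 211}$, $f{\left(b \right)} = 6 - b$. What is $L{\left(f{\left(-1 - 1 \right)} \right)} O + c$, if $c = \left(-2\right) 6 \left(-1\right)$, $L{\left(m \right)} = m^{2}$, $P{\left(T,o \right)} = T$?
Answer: $12 + 192 \sqrt{23} \approx 932.8$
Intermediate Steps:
$c = 12$ ($c = \left(-12\right) \left(-1\right) = 12$)
$O = 3 \sqrt{23}$ ($O = \sqrt{-4 + 211} = \sqrt{207} = 3 \sqrt{23} \approx 14.387$)
$L{\left(f{\left(-1 - 1 \right)} \right)} O + c = \left(6 - \left(-1 - 1\right)\right)^{2} \cdot 3 \sqrt{23} + 12 = \left(6 - -2\right)^{2} \cdot 3 \sqrt{23} + 12 = \left(6 + 2\right)^{2} \cdot 3 \sqrt{23} + 12 = 8^{2} \cdot 3 \sqrt{23} + 12 = 64 \cdot 3 \sqrt{23} + 12 = 192 \sqrt{23} + 12 = 12 + 192 \sqrt{23}$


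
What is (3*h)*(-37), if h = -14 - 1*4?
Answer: 1998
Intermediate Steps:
h = -18 (h = -14 - 4 = -18)
(3*h)*(-37) = (3*(-18))*(-37) = -54*(-37) = 1998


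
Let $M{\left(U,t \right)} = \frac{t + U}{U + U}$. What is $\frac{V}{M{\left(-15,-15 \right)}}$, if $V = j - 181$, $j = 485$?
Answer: $304$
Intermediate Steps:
$M{\left(U,t \right)} = \frac{U + t}{2 U}$
$V = 304$ ($V = 485 - 181 = 304$)
$\frac{V}{M{\left(-15,-15 \right)}} = \frac{304}{\frac{1}{2} \frac{1}{-15} \left(-15 - 15\right)} = \frac{304}{\frac{1}{2} \left(- \frac{1}{15}\right) \left(-30\right)} = \frac{304}{1} = 304 \cdot 1 = 304$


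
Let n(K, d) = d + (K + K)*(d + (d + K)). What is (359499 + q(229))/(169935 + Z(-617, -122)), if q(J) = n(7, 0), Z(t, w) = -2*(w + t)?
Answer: 359597/171413 ≈ 2.0978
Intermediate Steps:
n(K, d) = d + 2*K*(K + 2*d) (n(K, d) = d + (2*K)*(d + (K + d)) = d + (2*K)*(K + 2*d) = d + 2*K*(K + 2*d))
Z(t, w) = -2*t - 2*w (Z(t, w) = -2*(t + w) = -2*t - 2*w)
q(J) = 98 (q(J) = 0 + 2*7² + 4*7*0 = 0 + 2*49 + 0 = 0 + 98 + 0 = 98)
(359499 + q(229))/(169935 + Z(-617, -122)) = (359499 + 98)/(169935 + (-2*(-617) - 2*(-122))) = 359597/(169935 + (1234 + 244)) = 359597/(169935 + 1478) = 359597/171413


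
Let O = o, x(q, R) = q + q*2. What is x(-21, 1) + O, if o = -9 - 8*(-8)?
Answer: -8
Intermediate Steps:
x(q, R) = 3*q (x(q, R) = q + 2*q = 3*q)
o = 55 (o = -9 + 64 = 55)
O = 55
x(-21, 1) + O = 3*(-21) + 55 = -63 + 55 = -8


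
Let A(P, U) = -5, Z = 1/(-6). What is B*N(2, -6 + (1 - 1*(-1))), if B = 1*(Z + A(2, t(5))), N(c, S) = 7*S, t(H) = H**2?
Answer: 434/3 ≈ 144.67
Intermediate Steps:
Z = -1/6 ≈ -0.16667
B = -31/6 (B = 1*(-1/6 - 5) = 1*(-31/6) = -31/6 ≈ -5.1667)
B*N(2, -6 + (1 - 1*(-1))) = -217*(-6 + (1 - 1*(-1)))/6 = -217*(-6 + (1 + 1))/6 = -217*(-6 + 2)/6 = -217*(-4)/6 = -31/6*(-28) = 434/3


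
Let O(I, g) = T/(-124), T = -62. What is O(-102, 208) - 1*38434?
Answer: -76867/2 ≈ -38434.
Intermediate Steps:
O(I, g) = ½ (O(I, g) = -62/(-124) = -62*(-1/124) = ½)
O(-102, 208) - 1*38434 = ½ - 1*38434 = ½ - 38434 = -76867/2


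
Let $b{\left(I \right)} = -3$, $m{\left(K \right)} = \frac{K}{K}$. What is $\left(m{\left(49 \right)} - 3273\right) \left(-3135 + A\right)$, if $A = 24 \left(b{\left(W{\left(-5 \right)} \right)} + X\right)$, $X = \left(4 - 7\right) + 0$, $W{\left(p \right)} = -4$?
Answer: $10728888$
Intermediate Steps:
$m{\left(K \right)} = 1$
$X = -3$ ($X = -3 + 0 = -3$)
$A = -144$ ($A = 24 \left(-3 - 3\right) = 24 \left(-6\right) = -144$)
$\left(m{\left(49 \right)} - 3273\right) \left(-3135 + A\right) = \left(1 - 3273\right) \left(-3135 - 144\right) = \left(-3272\right) \left(-3279\right) = 10728888$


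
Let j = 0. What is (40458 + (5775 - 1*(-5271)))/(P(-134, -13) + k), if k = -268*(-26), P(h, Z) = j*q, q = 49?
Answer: 6438/871 ≈ 7.3915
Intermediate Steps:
P(h, Z) = 0 (P(h, Z) = 0*49 = 0)
k = 6968
(40458 + (5775 - 1*(-5271)))/(P(-134, -13) + k) = (40458 + (5775 - 1*(-5271)))/(0 + 6968) = (40458 + (5775 + 5271))/6968 = (40458 + 11046)*(1/6968) = 51504*(1/6968) = 6438/871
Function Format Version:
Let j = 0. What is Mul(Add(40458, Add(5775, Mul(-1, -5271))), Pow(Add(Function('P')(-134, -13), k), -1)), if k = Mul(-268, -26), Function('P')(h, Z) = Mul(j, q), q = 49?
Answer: Rational(6438, 871) ≈ 7.3915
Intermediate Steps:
Function('P')(h, Z) = 0 (Function('P')(h, Z) = Mul(0, 49) = 0)
k = 6968
Mul(Add(40458, Add(5775, Mul(-1, -5271))), Pow(Add(Function('P')(-134, -13), k), -1)) = Mul(Add(40458, Add(5775, Mul(-1, -5271))), Pow(Add(0, 6968), -1)) = Mul(Add(40458, Add(5775, 5271)), Pow(6968, -1)) = Mul(Add(40458, 11046), Rational(1, 6968)) = Mul(51504, Rational(1, 6968)) = Rational(6438, 871)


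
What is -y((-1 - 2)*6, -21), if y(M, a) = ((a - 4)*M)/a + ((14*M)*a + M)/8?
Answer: -17859/28 ≈ -637.82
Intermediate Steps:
y(M, a) = M/8 + 7*M*a/4 + M*(-4 + a)/a (y(M, a) = ((-4 + a)*M)/a + (14*M*a + M)*(1/8) = (M*(-4 + a))/a + (M + 14*M*a)*(1/8) = M*(-4 + a)/a + (M/8 + 7*M*a/4) = M/8 + 7*M*a/4 + M*(-4 + a)/a)
-y((-1 - 2)*6, -21) = -(-1 - 2)*6*(-32 - 21*(9 + 14*(-21)))/(8*(-21)) = -(-3*6)*(-1)*(-32 - 21*(9 - 294))/(8*21) = -(-18)*(-1)*(-32 - 21*(-285))/(8*21) = -(-18)*(-1)*(-32 + 5985)/(8*21) = -(-18)*(-1)*5953/(8*21) = -1*17859/28 = -17859/28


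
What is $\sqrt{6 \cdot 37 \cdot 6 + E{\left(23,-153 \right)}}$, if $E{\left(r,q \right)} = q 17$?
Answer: $3 i \sqrt{141} \approx 35.623 i$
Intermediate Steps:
$E{\left(r,q \right)} = 17 q$
$\sqrt{6 \cdot 37 \cdot 6 + E{\left(23,-153 \right)}} = \sqrt{6 \cdot 37 \cdot 6 + 17 \left(-153\right)} = \sqrt{222 \cdot 6 - 2601} = \sqrt{1332 - 2601} = \sqrt{-1269} = 3 i \sqrt{141}$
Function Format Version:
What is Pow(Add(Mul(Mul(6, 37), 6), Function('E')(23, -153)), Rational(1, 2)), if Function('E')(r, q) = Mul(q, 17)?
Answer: Mul(3, I, Pow(141, Rational(1, 2))) ≈ Mul(35.623, I)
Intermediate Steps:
Function('E')(r, q) = Mul(17, q)
Pow(Add(Mul(Mul(6, 37), 6), Function('E')(23, -153)), Rational(1, 2)) = Pow(Add(Mul(Mul(6, 37), 6), Mul(17, -153)), Rational(1, 2)) = Pow(Add(Mul(222, 6), -2601), Rational(1, 2)) = Pow(Add(1332, -2601), Rational(1, 2)) = Pow(-1269, Rational(1, 2)) = Mul(3, I, Pow(141, Rational(1, 2)))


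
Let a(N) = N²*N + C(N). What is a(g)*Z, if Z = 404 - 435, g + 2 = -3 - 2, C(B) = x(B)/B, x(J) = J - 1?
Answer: 74183/7 ≈ 10598.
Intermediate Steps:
x(J) = -1 + J
C(B) = (-1 + B)/B
g = -7 (g = -2 + (-3 - 2) = -2 - 5 = -7)
Z = -31
a(N) = N³ + (-1 + N)/N (a(N) = N²*N + (-1 + N)/N = N³ + (-1 + N)/N)
a(g)*Z = ((-1 - 7 + (-7)⁴)/(-7))*(-31) = -(-1 - 7 + 2401)/7*(-31) = -⅐*2393*(-31) = -2393/7*(-31) = 74183/7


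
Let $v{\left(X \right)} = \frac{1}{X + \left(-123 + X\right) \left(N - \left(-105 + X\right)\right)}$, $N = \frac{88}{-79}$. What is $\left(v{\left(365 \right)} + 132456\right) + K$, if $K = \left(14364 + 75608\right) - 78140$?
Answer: $\frac{716121688529}{4963141} \approx 1.4429 \cdot 10^{5}$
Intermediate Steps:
$K = 11832$ ($K = 89972 - 78140 = 11832$)
$N = - \frac{88}{79}$ ($N = 88 \left(- \frac{1}{79}\right) = - \frac{88}{79} \approx -1.1139$)
$v{\left(X \right)} = \frac{1}{X + \left(-123 + X\right) \left(\frac{8207}{79} - X\right)}$ ($v{\left(X \right)} = \frac{1}{X + \left(-123 + X\right) \left(- \frac{88}{79} - \left(-105 + X\right)\right)} = \frac{1}{X + \left(-123 + X\right) \left(\frac{8207}{79} - X\right)}$)
$\left(v{\left(365 \right)} + 132456\right) + K = \left(- \frac{79}{1009461 - 6571095 + 79 \cdot 365^{2}} + 132456\right) + 11832 = \left(- \frac{79}{1009461 - 6571095 + 79 \cdot 133225} + 132456\right) + 11832 = \left(- \frac{79}{1009461 - 6571095 + 10524775} + 132456\right) + 11832 = \left(- \frac{79}{4963141} + 132456\right) + 11832 = \frac{657397804217}{4963141} + 11832 = \frac{716121688529}{4963141}$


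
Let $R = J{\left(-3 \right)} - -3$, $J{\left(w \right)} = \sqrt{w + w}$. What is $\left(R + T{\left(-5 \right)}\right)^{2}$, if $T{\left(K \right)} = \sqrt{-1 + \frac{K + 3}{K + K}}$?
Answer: $\frac{\left(15 + 2 i \sqrt{5} + 5 i \sqrt{6}\right)^{2}}{25} \approx -2.1818 + 20.064 i$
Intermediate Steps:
$J{\left(w \right)} = \sqrt{2} \sqrt{w}$ ($J{\left(w \right)} = \sqrt{2 w} = \sqrt{2} \sqrt{w}$)
$R = 3 + i \sqrt{6}$ ($R = \sqrt{2} \sqrt{-3} - -3 = \sqrt{2} i \sqrt{3} + 3 = i \sqrt{6} + 3 = 3 + i \sqrt{6} \approx 3.0 + 2.4495 i$)
$T{\left(K \right)} = \sqrt{-1 + \frac{3 + K}{2 K}}$
$\left(R + T{\left(-5 \right)}\right)^{2} = \left(\left(3 + i \sqrt{6}\right) + \frac{\sqrt{2} \sqrt{\frac{3 - -5}{-5}}}{2}\right)^{2} = \left(\left(3 + i \sqrt{6}\right) + \frac{\sqrt{2} \sqrt{- \frac{3 + 5}{5}}}{2}\right)^{2} = \left(\left(3 + i \sqrt{6}\right) + \frac{\sqrt{2} \sqrt{\left(- \frac{1}{5}\right) 8}}{2}\right)^{2} = \left(\left(3 + i \sqrt{6}\right) + \frac{\sqrt{2} \sqrt{- \frac{8}{5}}}{2}\right)^{2} = \left(\left(3 + i \sqrt{6}\right) + \frac{\sqrt{2} \frac{2 i \sqrt{10}}{5}}{2}\right)^{2} = \left(\left(3 + i \sqrt{6}\right) + \frac{2 i \sqrt{5}}{5}\right)^{2} = \left(3 + i \sqrt{6} + \frac{2 i \sqrt{5}}{5}\right)^{2}$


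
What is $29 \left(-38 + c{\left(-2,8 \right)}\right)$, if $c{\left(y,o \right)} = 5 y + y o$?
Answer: $-1856$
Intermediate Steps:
$c{\left(y,o \right)} = 5 y + o y$
$29 \left(-38 + c{\left(-2,8 \right)}\right) = 29 \left(-38 - 2 \left(5 + 8\right)\right) = 29 \left(-38 - 26\right) = 29 \left(-64\right) = -1856$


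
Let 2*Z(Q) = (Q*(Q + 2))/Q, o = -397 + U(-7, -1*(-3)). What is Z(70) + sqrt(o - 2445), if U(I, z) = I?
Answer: 36 + I*sqrt(2849) ≈ 36.0 + 53.376*I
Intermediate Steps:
o = -404 (o = -397 - 7 = -404)
Z(Q) = 1 + Q/2 (Z(Q) = ((Q*(Q + 2))/Q)/2 = ((Q*(2 + Q))/Q)/2 = (2 + Q)/2 = 1 + Q/2)
Z(70) + sqrt(o - 2445) = (1 + (1/2)*70) + sqrt(-404 - 2445) = (1 + 35) + sqrt(-2849) = 36 + I*sqrt(2849)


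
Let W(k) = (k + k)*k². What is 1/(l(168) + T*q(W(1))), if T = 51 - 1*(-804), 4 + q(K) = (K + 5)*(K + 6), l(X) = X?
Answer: 1/44628 ≈ 2.2407e-5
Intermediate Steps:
W(k) = 2*k³ (W(k) = (2*k)*k² = 2*k³)
q(K) = -4 + (5 + K)*(6 + K) (q(K) = -4 + (K + 5)*(K + 6) = -4 + (5 + K)*(6 + K))
T = 855 (T = 51 + 804 = 855)
1/(l(168) + T*q(W(1))) = 1/(168 + 855*(26 + (2*1³)² + 11*(2*1³))) = 1/(168 + 855*(26 + (2*1)² + 11*(2*1))) = 1/(168 + 855*(26 + 2² + 11*2)) = 1/(168 + 855*(26 + 4 + 22)) = 1/(168 + 855*52) = 1/(168 + 44460) = 1/44628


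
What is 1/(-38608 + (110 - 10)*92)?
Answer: -1/29408 ≈ -3.4004e-5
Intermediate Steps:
1/(-38608 + (110 - 10)*92) = 1/(-38608 + 100*92) = 1/(-38608 + 9200) = 1/(-29408) = -1/29408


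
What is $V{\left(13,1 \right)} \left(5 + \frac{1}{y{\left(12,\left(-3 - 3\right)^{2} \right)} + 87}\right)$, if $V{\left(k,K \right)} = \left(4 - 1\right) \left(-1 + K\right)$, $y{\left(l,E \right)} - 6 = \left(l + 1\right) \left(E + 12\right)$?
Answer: $0$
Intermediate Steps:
$y{\left(l,E \right)} = 6 + \left(1 + l\right) \left(12 + E\right)$ ($y{\left(l,E \right)} = 6 + \left(l + 1\right) \left(E + 12\right) = 6 + \left(1 + l\right) \left(12 + E\right)$)
$V{\left(k,K \right)} = -3 + 3 K$ ($V{\left(k,K \right)} = 3 \left(-1 + K\right) = -3 + 3 K$)
$V{\left(13,1 \right)} \left(5 + \frac{1}{y{\left(12,\left(-3 - 3\right)^{2} \right)} + 87}\right) = \left(-3 + 3 \cdot 1\right) \left(5 + \frac{1}{\left(18 + \left(-3 - 3\right)^{2} + 12 \cdot 12 + \left(-3 - 3\right)^{2} \cdot 12\right) + 87}\right) = \left(-3 + 3\right) \left(5 + \frac{1}{\left(18 + \left(-6\right)^{2} + 144 + \left(-6\right)^{2} \cdot 12\right) + 87}\right) = 0 \left(5 + \frac{1}{\left(18 + 36 + 144 + 36 \cdot 12\right) + 87}\right) = 0 \left(5 + \frac{1}{\left(18 + 36 + 144 + 432\right) + 87}\right) = 0 \left(5 + \frac{1}{630 + 87}\right) = 0 \left(5 + \frac{1}{717}\right) = 0 \cdot \frac{3586}{717} = 0$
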